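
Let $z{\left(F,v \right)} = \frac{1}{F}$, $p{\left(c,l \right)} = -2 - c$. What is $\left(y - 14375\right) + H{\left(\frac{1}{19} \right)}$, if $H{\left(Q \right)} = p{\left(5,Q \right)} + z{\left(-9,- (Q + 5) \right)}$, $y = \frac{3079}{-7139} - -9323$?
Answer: $- \frac{325080659}{64251} \approx -5059.5$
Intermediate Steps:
$y = \frac{66553818}{7139}$ ($y = 3079 \left(- \frac{1}{7139}\right) + 9323 = - \frac{3079}{7139} + 9323 = \frac{66553818}{7139} \approx 9322.6$)
$H{\left(Q \right)} = - \frac{64}{9}$ ($H{\left(Q \right)} = \left(-2 - 5\right) + \frac{1}{-9} = \left(-2 - 5\right) - \frac{1}{9} = -7 - \frac{1}{9} = - \frac{64}{9}$)
$\left(y - 14375\right) + H{\left(\frac{1}{19} \right)} = \left(\frac{66553818}{7139} - 14375\right) - \frac{64}{9} = - \frac{36069307}{7139} - \frac{64}{9} = - \frac{325080659}{64251}$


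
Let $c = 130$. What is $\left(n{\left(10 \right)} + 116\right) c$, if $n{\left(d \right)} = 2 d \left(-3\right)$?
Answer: $7280$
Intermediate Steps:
$n{\left(d \right)} = - 6 d$
$\left(n{\left(10 \right)} + 116\right) c = \left(\left(-6\right) 10 + 116\right) 130 = \left(-60 + 116\right) 130 = 56 \cdot 130 = 7280$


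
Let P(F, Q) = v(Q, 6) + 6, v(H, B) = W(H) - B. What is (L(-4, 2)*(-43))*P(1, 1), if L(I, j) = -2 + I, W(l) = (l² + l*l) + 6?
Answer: 2064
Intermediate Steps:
W(l) = 6 + 2*l² (W(l) = (l² + l²) + 6 = 2*l² + 6 = 6 + 2*l²)
v(H, B) = 6 - B + 2*H² (v(H, B) = (6 + 2*H²) - B = 6 - B + 2*H²)
P(F, Q) = 6 + 2*Q² (P(F, Q) = (6 - 1*6 + 2*Q²) + 6 = (6 - 6 + 2*Q²) + 6 = 2*Q² + 6 = 6 + 2*Q²)
(L(-4, 2)*(-43))*P(1, 1) = ((-2 - 4)*(-43))*(6 + 2*1²) = (-6*(-43))*(6 + 2*1) = 258*(6 + 2) = 258*8 = 2064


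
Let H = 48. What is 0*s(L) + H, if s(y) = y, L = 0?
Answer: 48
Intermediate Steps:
0*s(L) + H = 0*0 + 48 = 0 + 48 = 48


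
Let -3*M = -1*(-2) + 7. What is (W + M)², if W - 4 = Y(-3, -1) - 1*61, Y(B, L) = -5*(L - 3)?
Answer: 1600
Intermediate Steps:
M = -3 (M = -(-1*(-2) + 7)/3 = -(2 + 7)/3 = -⅓*9 = -3)
Y(B, L) = 15 - 5*L (Y(B, L) = -5*(-3 + L) = 15 - 5*L)
W = -37 (W = 4 + ((15 - 5*(-1)) - 1*61) = 4 + ((15 + 5) - 61) = 4 + (20 - 61) = 4 - 41 = -37)
(W + M)² = (-37 - 3)² = (-40)² = 1600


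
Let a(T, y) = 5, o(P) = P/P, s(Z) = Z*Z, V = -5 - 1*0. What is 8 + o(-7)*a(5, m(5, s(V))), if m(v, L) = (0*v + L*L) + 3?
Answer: 13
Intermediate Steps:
V = -5 (V = -5 + 0 = -5)
s(Z) = Z**2
o(P) = 1
m(v, L) = 3 + L**2 (m(v, L) = (0 + L**2) + 3 = L**2 + 3 = 3 + L**2)
8 + o(-7)*a(5, m(5, s(V))) = 8 + 1*5 = 8 + 5 = 13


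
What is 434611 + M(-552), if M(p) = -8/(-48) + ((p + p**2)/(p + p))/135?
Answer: 58672232/135 ≈ 4.3461e+5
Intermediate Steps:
M(p) = 1/6 + (p + p**2)/(270*p) (M(p) = -8*(-1/48) + ((p + p**2)/((2*p)))*(1/135) = 1/6 + ((p + p**2)*(1/(2*p)))*(1/135) = 1/6 + ((p + p**2)/(2*p))*(1/135) = 1/6 + (p + p**2)/(270*p))
434611 + M(-552) = 434611 + (23/135 + (1/270)*(-552)) = 434611 + (23/135 - 92/45) = 434611 - 253/135 = 58672232/135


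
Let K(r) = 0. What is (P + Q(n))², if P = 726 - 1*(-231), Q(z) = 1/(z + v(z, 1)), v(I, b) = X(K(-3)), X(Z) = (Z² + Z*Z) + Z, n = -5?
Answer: 22886656/25 ≈ 9.1547e+5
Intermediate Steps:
X(Z) = Z + 2*Z² (X(Z) = (Z² + Z²) + Z = 2*Z² + Z = Z + 2*Z²)
v(I, b) = 0 (v(I, b) = 0*(1 + 2*0) = 0*(1 + 0) = 0*1 = 0)
Q(z) = 1/z (Q(z) = 1/(z + 0) = 1/z)
P = 957 (P = 726 + 231 = 957)
(P + Q(n))² = (957 + 1/(-5))² = (957 - ⅕)² = (4784/5)² = 22886656/25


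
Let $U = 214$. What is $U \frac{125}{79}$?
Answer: $\frac{26750}{79} \approx 338.61$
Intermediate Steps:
$U \frac{125}{79} = 214 \cdot \frac{125}{79} = \frac{26750}{79}$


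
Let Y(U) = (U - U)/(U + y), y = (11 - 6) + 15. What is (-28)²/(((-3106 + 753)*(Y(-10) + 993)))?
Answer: -784/2336529 ≈ -0.00033554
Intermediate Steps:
y = 20 (y = 5 + 15 = 20)
Y(U) = 0 (Y(U) = (U - U)/(U + 20) = 0/(20 + U) = 0)
(-28)²/(((-3106 + 753)*(Y(-10) + 993))) = (-28)²/(((-3106 + 753)*(0 + 993))) = 784/((-2353*993)) = 784/(-2336529) = 784*(-1/2336529) = -784/2336529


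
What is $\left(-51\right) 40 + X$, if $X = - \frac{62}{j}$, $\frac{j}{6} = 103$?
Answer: $- \frac{630391}{309} \approx -2040.1$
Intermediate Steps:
$j = 618$ ($j = 6 \cdot 103 = 618$)
$X = - \frac{31}{309}$ ($X = - \frac{62}{618} = \left(-62\right) \frac{1}{618} = - \frac{31}{309} \approx -0.10032$)
$\left(-51\right) 40 + X = \left(-51\right) 40 - \frac{31}{309} = -2040 - \frac{31}{309} = - \frac{630391}{309}$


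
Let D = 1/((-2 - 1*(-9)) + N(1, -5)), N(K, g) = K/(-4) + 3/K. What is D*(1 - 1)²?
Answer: 0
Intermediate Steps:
N(K, g) = 3/K - K/4 (N(K, g) = K*(-¼) + 3/K = -K/4 + 3/K = 3/K - K/4)
D = 4/39 (D = 1/((-2 - 1*(-9)) + (3/1 - ¼*1)) = 1/((-2 + 9) + (3*1 - ¼)) = 1/(7 + (3 - ¼)) = 1/(7 + 11/4) = 1/(39/4) = 4/39 ≈ 0.10256)
D*(1 - 1)² = 4*(1 - 1)²/39 = (4/39)*0² = (4/39)*0 = 0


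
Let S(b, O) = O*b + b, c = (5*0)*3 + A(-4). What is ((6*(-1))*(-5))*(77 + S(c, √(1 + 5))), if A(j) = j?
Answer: 2190 - 120*√6 ≈ 1896.1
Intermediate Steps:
c = -4 (c = (5*0)*3 - 4 = 0*3 - 4 = 0 - 4 = -4)
S(b, O) = b + O*b
((6*(-1))*(-5))*(77 + S(c, √(1 + 5))) = ((6*(-1))*(-5))*(77 - 4*(1 + √(1 + 5))) = (-6*(-5))*(77 - 4*(1 + √6)) = 30*(77 + (-4 - 4*√6)) = 30*(73 - 4*√6) = 2190 - 120*√6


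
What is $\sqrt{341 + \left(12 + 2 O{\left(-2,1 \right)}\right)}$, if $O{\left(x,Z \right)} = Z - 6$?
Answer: $7 \sqrt{7} \approx 18.52$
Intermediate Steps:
$O{\left(x,Z \right)} = -6 + Z$ ($O{\left(x,Z \right)} = Z - 6 = -6 + Z$)
$\sqrt{341 + \left(12 + 2 O{\left(-2,1 \right)}\right)} = \sqrt{341 + \left(12 + 2 \left(-6 + 1\right)\right)} = \sqrt{341 + \left(12 + 2 \left(-5\right)\right)} = \sqrt{341 + \left(12 - 10\right)} = \sqrt{341 + 2} = \sqrt{343} = 7 \sqrt{7}$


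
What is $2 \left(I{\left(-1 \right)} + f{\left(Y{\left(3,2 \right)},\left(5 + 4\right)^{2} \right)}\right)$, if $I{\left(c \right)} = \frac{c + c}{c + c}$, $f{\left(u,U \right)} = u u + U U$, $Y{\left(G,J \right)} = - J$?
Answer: $13132$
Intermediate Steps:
$f{\left(u,U \right)} = U^{2} + u^{2}$ ($f{\left(u,U \right)} = u^{2} + U^{2} = U^{2} + u^{2}$)
$I{\left(c \right)} = 1$ ($I{\left(c \right)} = \frac{2 c}{2 c} = 2 c \frac{1}{2 c} = 1$)
$2 \left(I{\left(-1 \right)} + f{\left(Y{\left(3,2 \right)},\left(5 + 4\right)^{2} \right)}\right) = 2 \left(1 + \left(\left(\left(5 + 4\right)^{2}\right)^{2} + \left(\left(-1\right) 2\right)^{2}\right)\right) = 2 \left(1 + \left(\left(9^{2}\right)^{2} + \left(-2\right)^{2}\right)\right) = 2 \left(1 + \left(81^{2} + 4\right)\right) = 2 \left(1 + \left(6561 + 4\right)\right) = 2 \left(1 + 6565\right) = 2 \cdot 6566 = 13132$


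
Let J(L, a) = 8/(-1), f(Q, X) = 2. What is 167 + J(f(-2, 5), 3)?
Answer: 159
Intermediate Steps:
J(L, a) = -8 (J(L, a) = 8*(-1) = -8)
167 + J(f(-2, 5), 3) = 167 - 8 = 159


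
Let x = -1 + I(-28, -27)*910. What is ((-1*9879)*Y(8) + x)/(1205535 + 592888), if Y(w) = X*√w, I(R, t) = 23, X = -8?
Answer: 20929/1798423 + 1776*√2/20207 ≈ 0.13593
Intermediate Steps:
Y(w) = -8*√w
x = 20929 (x = -1 + 23*910 = -1 + 20930 = 20929)
((-1*9879)*Y(8) + x)/(1205535 + 592888) = ((-1*9879)*(-16*√2) + 20929)/(1205535 + 592888) = (-(-79032)*2*√2 + 20929)/1798423 = (-(-158064)*√2 + 20929)*(1/1798423) = (158064*√2 + 20929)*(1/1798423) = (20929 + 158064*√2)*(1/1798423) = 20929/1798423 + 1776*√2/20207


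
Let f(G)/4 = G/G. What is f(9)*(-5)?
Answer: -20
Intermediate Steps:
f(G) = 4 (f(G) = 4*(G/G) = 4*1 = 4)
f(9)*(-5) = 4*(-5) = -20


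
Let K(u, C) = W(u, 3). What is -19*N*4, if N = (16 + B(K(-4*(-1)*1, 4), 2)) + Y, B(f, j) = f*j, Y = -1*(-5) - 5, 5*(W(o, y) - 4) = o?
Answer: -9728/5 ≈ -1945.6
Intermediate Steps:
W(o, y) = 4 + o/5
Y = 0 (Y = 5 - 5 = 0)
K(u, C) = 4 + u/5
N = 128/5 (N = (16 + (4 + (-4*(-1)*1)/5)*2) + 0 = (16 + (4 + (4*1)/5)*2) + 0 = (16 + (4 + (⅕)*4)*2) + 0 = (16 + (4 + ⅘)*2) + 0 = (16 + (24/5)*2) + 0 = (16 + 48/5) + 0 = 128/5 + 0 = 128/5 ≈ 25.600)
-19*N*4 = -19*128/5*4 = -2432/5*4 = -9728/5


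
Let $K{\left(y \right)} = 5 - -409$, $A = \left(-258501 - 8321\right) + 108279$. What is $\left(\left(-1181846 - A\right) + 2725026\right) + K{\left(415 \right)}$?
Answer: $1702137$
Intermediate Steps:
$A = -158543$ ($A = \left(-258501 - 8321\right) + 108279 = -266822 + 108279 = -158543$)
$K{\left(y \right)} = 414$ ($K{\left(y \right)} = 5 + 409 = 414$)
$\left(\left(-1181846 - A\right) + 2725026\right) + K{\left(415 \right)} = \left(\left(-1181846 - -158543\right) + 2725026\right) + 414 = \left(\left(-1181846 + 158543\right) + 2725026\right) + 414 = \left(-1023303 + 2725026\right) + 414 = 1701723 + 414 = 1702137$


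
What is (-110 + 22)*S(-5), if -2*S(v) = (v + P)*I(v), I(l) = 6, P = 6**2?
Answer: 8184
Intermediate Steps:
P = 36
S(v) = -108 - 3*v (S(v) = -(v + 36)*6/2 = -(36 + v)*6/2 = -(216 + 6*v)/2 = -108 - 3*v)
(-110 + 22)*S(-5) = (-110 + 22)*(-108 - 3*(-5)) = -88*(-108 + 15) = -88*(-93) = 8184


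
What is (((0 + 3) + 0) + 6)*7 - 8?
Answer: 55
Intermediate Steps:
(((0 + 3) + 0) + 6)*7 - 8 = ((3 + 0) + 6)*7 - 8 = (3 + 6)*7 - 8 = 9*7 - 8 = 63 - 8 = 55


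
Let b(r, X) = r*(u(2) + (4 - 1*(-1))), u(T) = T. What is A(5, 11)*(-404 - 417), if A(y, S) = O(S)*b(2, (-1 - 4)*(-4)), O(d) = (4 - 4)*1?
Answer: 0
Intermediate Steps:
O(d) = 0 (O(d) = 0*1 = 0)
b(r, X) = 7*r (b(r, X) = r*(2 + (4 - 1*(-1))) = r*(2 + (4 + 1)) = r*(2 + 5) = r*7 = 7*r)
A(y, S) = 0 (A(y, S) = 0*(7*2) = 0*14 = 0)
A(5, 11)*(-404 - 417) = 0*(-404 - 417) = 0*(-821) = 0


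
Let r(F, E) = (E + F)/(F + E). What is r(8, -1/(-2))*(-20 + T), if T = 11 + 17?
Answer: 8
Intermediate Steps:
T = 28
r(F, E) = 1 (r(F, E) = (E + F)/(E + F) = 1)
r(8, -1/(-2))*(-20 + T) = 1*(-20 + 28) = 1*8 = 8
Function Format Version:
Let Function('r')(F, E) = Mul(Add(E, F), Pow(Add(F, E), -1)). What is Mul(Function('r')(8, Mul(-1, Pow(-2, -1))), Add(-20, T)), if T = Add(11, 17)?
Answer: 8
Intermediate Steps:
T = 28
Function('r')(F, E) = 1 (Function('r')(F, E) = Mul(Add(E, F), Pow(Add(E, F), -1)) = 1)
Mul(Function('r')(8, Mul(-1, Pow(-2, -1))), Add(-20, T)) = Mul(1, Add(-20, 28)) = Mul(1, 8) = 8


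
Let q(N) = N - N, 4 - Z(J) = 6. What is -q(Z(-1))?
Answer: 0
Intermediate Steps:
Z(J) = -2 (Z(J) = 4 - 1*6 = 4 - 6 = -2)
q(N) = 0
-q(Z(-1)) = -1*0 = 0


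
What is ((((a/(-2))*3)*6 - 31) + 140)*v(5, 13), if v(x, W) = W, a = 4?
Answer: 949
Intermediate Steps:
((((a/(-2))*3)*6 - 31) + 140)*v(5, 13) = ((((4/(-2))*3)*6 - 31) + 140)*13 = ((((4*(-½))*3)*6 - 31) + 140)*13 = ((-2*3*6 - 31) + 140)*13 = ((-6*6 - 31) + 140)*13 = ((-36 - 31) + 140)*13 = (-67 + 140)*13 = 73*13 = 949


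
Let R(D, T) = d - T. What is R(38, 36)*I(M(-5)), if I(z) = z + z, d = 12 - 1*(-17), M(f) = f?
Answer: 70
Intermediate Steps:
d = 29 (d = 12 + 17 = 29)
I(z) = 2*z
R(D, T) = 29 - T
R(38, 36)*I(M(-5)) = (29 - 1*36)*(2*(-5)) = (29 - 36)*(-10) = -7*(-10) = 70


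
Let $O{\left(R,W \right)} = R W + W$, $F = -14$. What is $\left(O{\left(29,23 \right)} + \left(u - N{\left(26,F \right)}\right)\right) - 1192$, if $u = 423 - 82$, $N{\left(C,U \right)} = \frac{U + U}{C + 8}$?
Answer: $- \frac{2723}{17} \approx -160.18$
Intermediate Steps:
$N{\left(C,U \right)} = \frac{2 U}{8 + C}$
$O{\left(R,W \right)} = W + R W$
$u = 341$
$\left(O{\left(29,23 \right)} + \left(u - N{\left(26,F \right)}\right)\right) - 1192 = \left(23 \left(1 + 29\right) + \left(341 - 2 \left(-14\right) \frac{1}{8 + 26}\right)\right) - 1192 = \left(23 \cdot 30 + \left(341 - 2 \left(-14\right) \frac{1}{34}\right)\right) - 1192 = \left(690 + \left(341 - 2 \left(-14\right) \frac{1}{34}\right)\right) - 1192 = \left(690 + \left(341 - - \frac{14}{17}\right)\right) - 1192 = \left(690 + \left(341 + \frac{14}{17}\right)\right) - 1192 = \left(690 + \frac{5811}{17}\right) - 1192 = \frac{17541}{17} - 1192 = - \frac{2723}{17}$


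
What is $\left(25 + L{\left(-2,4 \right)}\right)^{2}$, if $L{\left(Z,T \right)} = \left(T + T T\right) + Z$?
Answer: $1849$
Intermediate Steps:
$L{\left(Z,T \right)} = T + Z + T^{2}$ ($L{\left(Z,T \right)} = \left(T + T^{2}\right) + Z = T + Z + T^{2}$)
$\left(25 + L{\left(-2,4 \right)}\right)^{2} = \left(25 + \left(4 - 2 + 4^{2}\right)\right)^{2} = \left(25 + \left(4 - 2 + 16\right)\right)^{2} = \left(25 + 18\right)^{2} = 43^{2} = 1849$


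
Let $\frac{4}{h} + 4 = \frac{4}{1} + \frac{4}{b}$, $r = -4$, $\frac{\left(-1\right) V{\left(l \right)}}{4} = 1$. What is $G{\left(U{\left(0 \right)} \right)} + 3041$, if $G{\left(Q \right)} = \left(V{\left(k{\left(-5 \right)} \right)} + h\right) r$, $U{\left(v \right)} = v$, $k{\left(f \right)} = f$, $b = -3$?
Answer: $3069$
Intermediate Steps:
$V{\left(l \right)} = -4$ ($V{\left(l \right)} = \left(-4\right) 1 = -4$)
$h = -3$ ($h = \frac{4}{-4 + \left(\frac{4}{1} + \frac{4}{-3}\right)} = \frac{4}{-4 + \left(4 \cdot 1 + 4 \left(- \frac{1}{3}\right)\right)} = \frac{4}{-4 + \left(4 - \frac{4}{3}\right)} = \frac{4}{-4 + \frac{8}{3}} = \frac{4}{- \frac{4}{3}} = 4 \left(- \frac{3}{4}\right) = -3$)
$G{\left(Q \right)} = 28$ ($G{\left(Q \right)} = \left(-4 - 3\right) \left(-4\right) = \left(-7\right) \left(-4\right) = 28$)
$G{\left(U{\left(0 \right)} \right)} + 3041 = 28 + 3041 = 3069$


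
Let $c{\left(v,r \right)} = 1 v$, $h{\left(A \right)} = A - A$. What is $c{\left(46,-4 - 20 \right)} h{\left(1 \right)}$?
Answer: $0$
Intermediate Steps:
$h{\left(A \right)} = 0$
$c{\left(v,r \right)} = v$
$c{\left(46,-4 - 20 \right)} h{\left(1 \right)} = 46 \cdot 0 = 0$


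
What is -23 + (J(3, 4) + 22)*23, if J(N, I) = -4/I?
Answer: 460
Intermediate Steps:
-23 + (J(3, 4) + 22)*23 = -23 + (-4/4 + 22)*23 = -23 + (-4*¼ + 22)*23 = -23 + (-1 + 22)*23 = -23 + 21*23 = -23 + 483 = 460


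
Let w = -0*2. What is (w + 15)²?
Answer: 225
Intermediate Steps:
w = 0 (w = -5*0 = 0)
(w + 15)² = (0 + 15)² = 15² = 225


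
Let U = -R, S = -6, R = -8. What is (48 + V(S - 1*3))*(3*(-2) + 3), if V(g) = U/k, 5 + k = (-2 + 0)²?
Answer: -120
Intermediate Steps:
k = -1 (k = -5 + (-2 + 0)² = -5 + (-2)² = -5 + 4 = -1)
U = 8 (U = -1*(-8) = 8)
V(g) = -8 (V(g) = 8/(-1) = 8*(-1) = -8)
(48 + V(S - 1*3))*(3*(-2) + 3) = (48 - 8)*(3*(-2) + 3) = 40*(-6 + 3) = 40*(-3) = -120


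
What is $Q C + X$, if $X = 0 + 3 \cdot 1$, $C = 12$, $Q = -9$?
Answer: $-105$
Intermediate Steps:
$X = 3$ ($X = 0 + 3 = 3$)
$Q C + X = \left(-9\right) 12 + 3 = -108 + 3 = -105$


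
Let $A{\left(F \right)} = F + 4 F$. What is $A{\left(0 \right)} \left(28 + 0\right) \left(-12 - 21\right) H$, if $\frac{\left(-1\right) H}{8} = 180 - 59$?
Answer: $0$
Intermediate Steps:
$A{\left(F \right)} = 5 F$
$H = -968$ ($H = - 8 \left(180 - 59\right) = \left(-8\right) 121 = -968$)
$A{\left(0 \right)} \left(28 + 0\right) \left(-12 - 21\right) H = 5 \cdot 0 \left(28 + 0\right) \left(-12 - 21\right) \left(-968\right) = 0 \cdot 28 \left(-33\right) \left(-968\right) = 0 \left(-924\right) \left(-968\right) = 0 \left(-968\right) = 0$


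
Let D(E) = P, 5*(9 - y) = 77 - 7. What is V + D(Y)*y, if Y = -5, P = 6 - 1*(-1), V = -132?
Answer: -167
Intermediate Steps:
P = 7 (P = 6 + 1 = 7)
y = -5 (y = 9 - (77 - 7)/5 = 9 - ⅕*70 = 9 - 14 = -5)
D(E) = 7
V + D(Y)*y = -132 + 7*(-5) = -132 - 35 = -167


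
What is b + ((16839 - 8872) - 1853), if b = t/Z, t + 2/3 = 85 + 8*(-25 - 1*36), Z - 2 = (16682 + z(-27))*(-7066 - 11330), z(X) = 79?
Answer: 5655487064279/925006062 ≈ 6114.0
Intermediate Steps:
Z = -308335354 (Z = 2 + (16682 + 79)*(-7066 - 11330) = 2 + 16761*(-18396) = 2 - 308335356 = -308335354)
t = -1211/3 (t = -⅔ + (85 + 8*(-25 - 1*36)) = -⅔ + (85 + 8*(-25 - 36)) = -⅔ + (85 + 8*(-61)) = -⅔ + (85 - 488) = -⅔ - 403 = -1211/3 ≈ -403.67)
b = 1211/925006062 (b = -1211/3/(-308335354) = -1211/3*(-1/308335354) = 1211/925006062 ≈ 1.3092e-6)
b + ((16839 - 8872) - 1853) = 1211/925006062 + ((16839 - 8872) - 1853) = 1211/925006062 + (7967 - 1853) = 1211/925006062 + 6114 = 5655487064279/925006062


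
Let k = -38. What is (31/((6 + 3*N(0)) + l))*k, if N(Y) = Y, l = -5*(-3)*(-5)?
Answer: 1178/69 ≈ 17.072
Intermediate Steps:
l = -75 (l = 15*(-5) = -75)
(31/((6 + 3*N(0)) + l))*k = (31/((6 + 3*0) - 75))*(-38) = (31/((6 + 0) - 75))*(-38) = (31/(6 - 75))*(-38) = (31/(-69))*(-38) = -1/69*31*(-38) = -31/69*(-38) = 1178/69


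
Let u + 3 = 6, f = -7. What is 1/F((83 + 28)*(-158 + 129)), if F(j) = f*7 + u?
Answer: -1/46 ≈ -0.021739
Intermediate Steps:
u = 3 (u = -3 + 6 = 3)
F(j) = -46 (F(j) = -7*7 + 3 = -49 + 3 = -46)
1/F((83 + 28)*(-158 + 129)) = 1/(-46) = -1/46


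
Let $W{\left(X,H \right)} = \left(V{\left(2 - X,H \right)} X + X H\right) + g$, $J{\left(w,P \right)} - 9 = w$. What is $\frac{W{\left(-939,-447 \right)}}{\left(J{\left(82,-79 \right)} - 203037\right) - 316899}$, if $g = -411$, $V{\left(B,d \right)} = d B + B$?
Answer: $- \frac{394504476}{519845} \approx -758.89$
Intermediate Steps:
$J{\left(w,P \right)} = 9 + w$
$V{\left(B,d \right)} = B + B d$ ($V{\left(B,d \right)} = B d + B = B + B d$)
$W{\left(X,H \right)} = -411 + H X + X \left(1 + H\right) \left(2 - X\right)$ ($W{\left(X,H \right)} = \left(\left(2 - X\right) \left(1 + H\right) X + X H\right) - 411 = \left(\left(1 + H\right) \left(2 - X\right) X + H X\right) - 411 = \left(X \left(1 + H\right) \left(2 - X\right) + H X\right) - 411 = \left(H X + X \left(1 + H\right) \left(2 - X\right)\right) - 411 = -411 + H X + X \left(1 + H\right) \left(2 - X\right)$)
$\frac{W{\left(-939,-447 \right)}}{\left(J{\left(82,-79 \right)} - 203037\right) - 316899} = \frac{-411 - -419733 - - 939 \left(1 - 447\right) \left(-2 - 939\right)}{\left(\left(9 + 82\right) - 203037\right) - 316899} = \frac{-411 + 419733 - \left(-939\right) \left(-446\right) \left(-941\right)}{\left(91 - 203037\right) - 316899} = \frac{-411 + 419733 + 394085154}{-202946 - 316899} = \frac{394504476}{-519845} = 394504476 \left(- \frac{1}{519845}\right) = - \frac{394504476}{519845}$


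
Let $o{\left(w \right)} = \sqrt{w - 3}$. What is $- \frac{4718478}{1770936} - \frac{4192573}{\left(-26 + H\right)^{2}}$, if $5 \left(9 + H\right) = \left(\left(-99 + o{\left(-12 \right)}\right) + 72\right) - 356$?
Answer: $\frac{- 31181425810837 i - 877636908 \sqrt{15}}{885468 \left(372 \sqrt{15} + 103783 i\right)} \approx -339.25 - 4.6725 i$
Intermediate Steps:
$o{\left(w \right)} = \sqrt{-3 + w}$ ($o{\left(w \right)} = \sqrt{w - 3} = \sqrt{-3 + w}$)
$H = - \frac{428}{5} + \frac{i \sqrt{15}}{5}$ ($H = -9 + \frac{\left(\left(-99 + \sqrt{-3 - 12}\right) + 72\right) - 356}{5} = -9 + \frac{\left(\left(-99 + \sqrt{-15}\right) + 72\right) - 356}{5} = -9 + \frac{\left(\left(-99 + i \sqrt{15}\right) + 72\right) - 356}{5} = -9 + \frac{\left(-27 + i \sqrt{15}\right) - 356}{5} = -9 + \frac{-383 + i \sqrt{15}}{5} = -9 - \left(\frac{383}{5} - \frac{i \sqrt{15}}{5}\right) = - \frac{428}{5} + \frac{i \sqrt{15}}{5} \approx -85.6 + 0.7746 i$)
$- \frac{4718478}{1770936} - \frac{4192573}{\left(-26 + H\right)^{2}} = - \frac{4718478}{1770936} - \frac{4192573}{\left(-26 - \left(\frac{428}{5} - \frac{i \sqrt{15}}{5}\right)\right)^{2}} = \left(-4718478\right) \frac{1}{1770936} - \frac{4192573}{\left(- \frac{558}{5} + \frac{i \sqrt{15}}{5}\right)^{2}} = - \frac{786413}{295156} - \frac{4192573}{\left(- \frac{558}{5} + \frac{i \sqrt{15}}{5}\right)^{2}}$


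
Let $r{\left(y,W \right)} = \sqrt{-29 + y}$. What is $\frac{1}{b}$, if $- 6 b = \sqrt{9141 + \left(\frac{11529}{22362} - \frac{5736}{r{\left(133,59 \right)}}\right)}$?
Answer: $- \frac{2 \sqrt{290706}}{\sqrt{295277047 - 3563012 \sqrt{26}}} \approx -0.064779$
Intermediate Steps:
$b = - \frac{\sqrt{\frac{68140857}{7454} - \frac{1434 \sqrt{26}}{13}}}{6}$ ($b = - \frac{\sqrt{9141 + \left(\frac{11529}{22362} - \frac{5736}{\sqrt{-29 + 133}}\right)}}{6} = - \frac{\sqrt{9141 + \left(11529 \cdot \frac{1}{22362} - \frac{5736}{\sqrt{104}}\right)}}{6} = - \frac{\sqrt{9141 + \left(\frac{3843}{7454} - \frac{5736}{2 \sqrt{26}}\right)}}{6} = - \frac{\sqrt{9141 + \left(\frac{3843}{7454} - 5736 \frac{\sqrt{26}}{52}\right)}}{6} = - \frac{\sqrt{9141 + \left(\frac{3843}{7454} - \frac{1434 \sqrt{26}}{13}\right)}}{6} = - \frac{\sqrt{\frac{68140857}{7454} - \frac{1434 \sqrt{26}}{13}}}{6} \approx -15.437$)
$\frac{1}{b} = \frac{1}{\left(- \frac{1}{581412}\right) \sqrt{85838809225182 - 1035788966472 \sqrt{26}}} = - \frac{581412}{\sqrt{85838809225182 - 1035788966472 \sqrt{26}}}$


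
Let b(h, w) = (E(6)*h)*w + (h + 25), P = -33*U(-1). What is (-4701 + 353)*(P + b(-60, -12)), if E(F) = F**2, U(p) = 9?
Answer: -111256624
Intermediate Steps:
P = -297 (P = -33*9 = -297)
b(h, w) = 25 + h + 36*h*w (b(h, w) = (6**2*h)*w + (h + 25) = (36*h)*w + (25 + h) = 36*h*w + (25 + h) = 25 + h + 36*h*w)
(-4701 + 353)*(P + b(-60, -12)) = (-4701 + 353)*(-297 + (25 - 60 + 36*(-60)*(-12))) = -4348*(-297 + (25 - 60 + 25920)) = -4348*(-297 + 25885) = -4348*25588 = -111256624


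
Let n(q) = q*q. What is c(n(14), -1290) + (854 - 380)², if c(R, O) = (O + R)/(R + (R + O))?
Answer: 100880071/449 ≈ 2.2468e+5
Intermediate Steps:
n(q) = q²
c(R, O) = (O + R)/(O + 2*R) (c(R, O) = (O + R)/(R + (O + R)) = (O + R)/(O + 2*R))
c(n(14), -1290) + (854 - 380)² = (-1290 + 14²)/(-1290 + 2*14²) + (854 - 380)² = (-1290 + 196)/(-1290 + 2*196) + 474² = -1094/(-1290 + 392) + 224676 = -1094/(-898) + 224676 = -1/898*(-1094) + 224676 = 547/449 + 224676 = 100880071/449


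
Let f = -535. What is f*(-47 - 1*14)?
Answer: 32635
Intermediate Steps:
f*(-47 - 1*14) = -535*(-47 - 1*14) = -535*(-47 - 14) = -535*(-61) = 32635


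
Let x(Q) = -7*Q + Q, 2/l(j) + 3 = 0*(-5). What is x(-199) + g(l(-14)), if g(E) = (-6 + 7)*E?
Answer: 3580/3 ≈ 1193.3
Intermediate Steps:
l(j) = -⅔ (l(j) = 2/(-3 + 0*(-5)) = 2/(-3 + 0) = 2/(-3) = 2*(-⅓) = -⅔)
g(E) = E (g(E) = 1*E = E)
x(Q) = -6*Q
x(-199) + g(l(-14)) = -6*(-199) - ⅔ = 1194 - ⅔ = 3580/3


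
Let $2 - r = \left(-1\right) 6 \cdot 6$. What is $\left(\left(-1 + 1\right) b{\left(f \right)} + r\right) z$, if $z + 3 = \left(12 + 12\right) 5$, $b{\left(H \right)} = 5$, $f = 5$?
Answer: $4446$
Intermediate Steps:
$z = 117$ ($z = -3 + \left(12 + 12\right) 5 = -3 + 24 \cdot 5 = -3 + 120 = 117$)
$r = 38$ ($r = 2 - \left(-1\right) 6 \cdot 6 = 2 - \left(-6\right) 6 = 2 - -36 = 2 + 36 = 38$)
$\left(\left(-1 + 1\right) b{\left(f \right)} + r\right) z = \left(\left(-1 + 1\right) 5 + 38\right) 117 = \left(0 \cdot 5 + 38\right) 117 = \left(0 + 38\right) 117 = 38 \cdot 117 = 4446$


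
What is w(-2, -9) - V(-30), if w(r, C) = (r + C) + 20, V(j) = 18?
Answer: -9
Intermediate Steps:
w(r, C) = 20 + C + r (w(r, C) = (C + r) + 20 = 20 + C + r)
w(-2, -9) - V(-30) = (20 - 9 - 2) - 1*18 = 9 - 18 = -9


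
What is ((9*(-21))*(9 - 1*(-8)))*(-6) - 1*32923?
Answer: -13645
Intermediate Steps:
((9*(-21))*(9 - 1*(-8)))*(-6) - 1*32923 = -189*(9 + 8)*(-6) - 32923 = -189*17*(-6) - 32923 = -3213*(-6) - 32923 = 19278 - 32923 = -13645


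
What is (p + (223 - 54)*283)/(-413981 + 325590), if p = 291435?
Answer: -339262/88391 ≈ -3.8382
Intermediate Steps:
(p + (223 - 54)*283)/(-413981 + 325590) = (291435 + (223 - 54)*283)/(-413981 + 325590) = (291435 + 169*283)/(-88391) = (291435 + 47827)*(-1/88391) = 339262*(-1/88391) = -339262/88391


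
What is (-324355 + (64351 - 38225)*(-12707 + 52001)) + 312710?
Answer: 1026583399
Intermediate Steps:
(-324355 + (64351 - 38225)*(-12707 + 52001)) + 312710 = (-324355 + 26126*39294) + 312710 = (-324355 + 1026595044) + 312710 = 1026270689 + 312710 = 1026583399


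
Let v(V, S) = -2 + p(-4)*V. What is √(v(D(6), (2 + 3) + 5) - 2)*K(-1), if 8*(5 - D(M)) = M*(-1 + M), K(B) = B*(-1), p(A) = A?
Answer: 3*I ≈ 3.0*I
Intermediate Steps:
K(B) = -B
D(M) = 5 - M*(-1 + M)/8
v(V, S) = -2 - 4*V
√(v(D(6), (2 + 3) + 5) - 2)*K(-1) = √((-2 - 4*(5 - ⅛*6² + (⅛)*6)) - 2)*(-1*(-1)) = √((-2 - 4*(5 - ⅛*36 + ¾)) - 2)*1 = √((-2 - 4*(5 - 9/2 + ¾)) - 2)*1 = √((-2 - 4*5/4) - 2)*1 = √((-2 - 5) - 2)*1 = √(-7 - 2)*1 = √(-9)*1 = (3*I)*1 = 3*I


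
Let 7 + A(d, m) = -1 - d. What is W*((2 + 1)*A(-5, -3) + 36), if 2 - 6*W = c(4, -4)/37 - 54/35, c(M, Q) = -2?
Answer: 20961/1295 ≈ 16.186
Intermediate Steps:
A(d, m) = -8 - d (A(d, m) = -7 + (-1 - d) = -8 - d)
W = 2329/3885 (W = 1/3 - (-2/37 - 54/35)/6 = 1/3 - 1/6*(-2068/1295) = 1/3 + 1034/3885 = 2329/3885 ≈ 0.59949)
W*((2 + 1)*A(-5, -3) + 36) = 2329*((2 + 1)*(-8 - 1*(-5)) + 36)/3885 = 2329*(3*(-8 + 5) + 36)/3885 = 2329*(3*(-3) + 36)/3885 = 2329*(-9 + 36)/3885 = (2329/3885)*27 = 20961/1295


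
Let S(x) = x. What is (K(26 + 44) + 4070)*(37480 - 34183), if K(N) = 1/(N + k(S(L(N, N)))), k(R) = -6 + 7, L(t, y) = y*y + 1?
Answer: 952737387/71 ≈ 1.3419e+7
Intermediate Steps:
L(t, y) = 1 + y**2 (L(t, y) = y**2 + 1 = 1 + y**2)
k(R) = 1
K(N) = 1/(1 + N) (K(N) = 1/(N + 1) = 1/(1 + N))
(K(26 + 44) + 4070)*(37480 - 34183) = (1/(1 + (26 + 44)) + 4070)*(37480 - 34183) = (1/(1 + 70) + 4070)*3297 = (1/71 + 4070)*3297 = (288971/71)*3297 = 952737387/71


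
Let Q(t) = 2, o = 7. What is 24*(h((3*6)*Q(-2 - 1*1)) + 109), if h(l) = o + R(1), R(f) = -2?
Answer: 2736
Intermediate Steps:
h(l) = 5 (h(l) = 7 - 2 = 5)
24*(h((3*6)*Q(-2 - 1*1)) + 109) = 24*(5 + 109) = 24*114 = 2736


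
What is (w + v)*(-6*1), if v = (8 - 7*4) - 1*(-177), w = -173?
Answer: 96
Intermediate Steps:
v = 157 (v = (8 - 28) + 177 = -20 + 177 = 157)
(w + v)*(-6*1) = (-173 + 157)*(-6*1) = -16*(-6) = 96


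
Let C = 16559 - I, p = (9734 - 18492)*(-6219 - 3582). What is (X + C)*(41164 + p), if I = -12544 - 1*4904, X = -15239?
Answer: 1611764347296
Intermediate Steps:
p = 85837158 (p = -8758*(-9801) = 85837158)
I = -17448 (I = -12544 - 4904 = -17448)
C = 34007 (C = 16559 - 1*(-17448) = 16559 + 17448 = 34007)
(X + C)*(41164 + p) = (-15239 + 34007)*(41164 + 85837158) = 18768*85878322 = 1611764347296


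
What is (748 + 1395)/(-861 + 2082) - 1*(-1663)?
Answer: 2032666/1221 ≈ 1664.8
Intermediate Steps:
(748 + 1395)/(-861 + 2082) - 1*(-1663) = 2143/1221 + 1663 = 2032666/1221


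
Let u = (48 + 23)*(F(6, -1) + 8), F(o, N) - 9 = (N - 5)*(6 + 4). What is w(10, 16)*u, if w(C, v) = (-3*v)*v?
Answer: 2344704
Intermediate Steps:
F(o, N) = -41 + 10*N (F(o, N) = 9 + (N - 5)*(6 + 4) = 9 + (-5 + N)*10 = 9 + (-50 + 10*N) = -41 + 10*N)
w(C, v) = -3*v²
u = -3053 (u = (48 + 23)*((-41 + 10*(-1)) + 8) = 71*((-41 - 10) + 8) = 71*(-51 + 8) = 71*(-43) = -3053)
w(10, 16)*u = -3*16²*(-3053) = -3*256*(-3053) = -768*(-3053) = 2344704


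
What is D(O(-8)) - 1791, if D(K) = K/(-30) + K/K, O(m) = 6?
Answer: -8951/5 ≈ -1790.2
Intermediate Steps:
D(K) = 1 - K/30 (D(K) = K*(-1/30) + 1 = -K/30 + 1 = 1 - K/30)
D(O(-8)) - 1791 = (1 - 1/30*6) - 1791 = (1 - ⅕) - 1791 = ⅘ - 1791 = -8951/5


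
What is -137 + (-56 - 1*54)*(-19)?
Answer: 1953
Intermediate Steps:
-137 + (-56 - 1*54)*(-19) = -137 + (-56 - 54)*(-19) = -137 - 110*(-19) = -137 + 2090 = 1953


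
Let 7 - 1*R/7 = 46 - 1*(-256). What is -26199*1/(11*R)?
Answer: 26199/22715 ≈ 1.1534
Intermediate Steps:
R = -2065 (R = 49 - 7*(46 - 1*(-256)) = 49 - 7*(46 + 256) = 49 - 7*302 = 49 - 2114 = -2065)
-26199*1/(11*R) = -26199/(11*(-2065)) = -26199/(-22715) = -26199*(-1/22715) = 26199/22715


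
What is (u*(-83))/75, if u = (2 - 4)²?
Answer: -332/75 ≈ -4.4267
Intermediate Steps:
u = 4 (u = (-2)² = 4)
(u*(-83))/75 = (4*(-83))/75 = -332*1/75 = -332/75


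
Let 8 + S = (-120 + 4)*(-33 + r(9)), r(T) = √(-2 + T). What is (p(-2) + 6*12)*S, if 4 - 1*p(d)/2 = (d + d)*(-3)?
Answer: 213920 - 6496*√7 ≈ 1.9673e+5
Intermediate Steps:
p(d) = 8 + 12*d (p(d) = 8 - 2*(d + d)*(-3) = 8 - 2*2*d*(-3) = 8 - (-12)*d = 8 + 12*d)
S = 3820 - 116*√7 (S = -8 + (-120 + 4)*(-33 + √(-2 + 9)) = -8 - 116*(-33 + √7) = -8 + (3828 - 116*√7) = 3820 - 116*√7 ≈ 3513.1)
(p(-2) + 6*12)*S = ((8 + 12*(-2)) + 6*12)*(3820 - 116*√7) = ((8 - 24) + 72)*(3820 - 116*√7) = (-16 + 72)*(3820 - 116*√7) = 56*(3820 - 116*√7) = 213920 - 6496*√7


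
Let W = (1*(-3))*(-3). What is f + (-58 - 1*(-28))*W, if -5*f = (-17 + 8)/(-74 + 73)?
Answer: -1359/5 ≈ -271.80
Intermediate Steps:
W = 9 (W = -3*(-3) = 9)
f = -9/5 (f = -(-17 + 8)/(5*(-74 + 73)) = -(-9)/(5*(-1)) = -(-9)*(-1)/5 = -⅕*9 = -9/5 ≈ -1.8000)
f + (-58 - 1*(-28))*W = -9/5 + (-58 - 1*(-28))*9 = -9/5 + (-58 + 28)*9 = -9/5 - 30*9 = -9/5 - 270 = -1359/5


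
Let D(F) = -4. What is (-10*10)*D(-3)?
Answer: 400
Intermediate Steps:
(-10*10)*D(-3) = -10*10*(-4) = -100*(-4) = 400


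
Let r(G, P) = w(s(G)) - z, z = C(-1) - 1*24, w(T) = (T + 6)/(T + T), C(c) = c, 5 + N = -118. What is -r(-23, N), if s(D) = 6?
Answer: -26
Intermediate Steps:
N = -123 (N = -5 - 118 = -123)
w(T) = (6 + T)/(2*T) (w(T) = (6 + T)/((2*T)) = (6 + T)*(1/(2*T)) = (6 + T)/(2*T))
z = -25 (z = -1 - 1*24 = -1 - 24 = -25)
r(G, P) = 26 (r(G, P) = (½)*(6 + 6)/6 - 1*(-25) = (½)*(⅙)*12 + 25 = 1 + 25 = 26)
-r(-23, N) = -1*26 = -26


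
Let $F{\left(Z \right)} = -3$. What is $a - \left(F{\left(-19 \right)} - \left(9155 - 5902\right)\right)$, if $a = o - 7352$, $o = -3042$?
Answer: $-7138$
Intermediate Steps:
$a = -10394$ ($a = -3042 - 7352 = -10394$)
$a - \left(F{\left(-19 \right)} - \left(9155 - 5902\right)\right) = -10394 - \left(-3 - \left(9155 - 5902\right)\right) = -10394 - \left(-3 - 3253\right) = -10394 - -3256 = -10394 + 3256 = -7138$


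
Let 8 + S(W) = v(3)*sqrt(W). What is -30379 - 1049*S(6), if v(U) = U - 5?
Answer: -21987 + 2098*sqrt(6) ≈ -16848.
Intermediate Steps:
v(U) = -5 + U
S(W) = -8 - 2*sqrt(W) (S(W) = -8 + (-5 + 3)*sqrt(W) = -8 - 2*sqrt(W))
-30379 - 1049*S(6) = -30379 - 1049*(-8 - 2*sqrt(6)) = -30379 + (8392 + 2098*sqrt(6)) = -21987 + 2098*sqrt(6)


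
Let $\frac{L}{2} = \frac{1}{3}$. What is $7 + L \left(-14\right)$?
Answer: $- \frac{7}{3} \approx -2.3333$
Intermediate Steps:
$L = \frac{2}{3} \approx 0.66667$
$7 + L \left(-14\right) = 7 + \frac{2}{3} \left(-14\right) = 7 - \frac{28}{3} = - \frac{7}{3}$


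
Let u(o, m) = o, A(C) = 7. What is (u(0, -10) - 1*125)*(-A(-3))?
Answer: 875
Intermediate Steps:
(u(0, -10) - 1*125)*(-A(-3)) = (0 - 1*125)*(-1*7) = (0 - 125)*(-7) = -125*(-7) = 875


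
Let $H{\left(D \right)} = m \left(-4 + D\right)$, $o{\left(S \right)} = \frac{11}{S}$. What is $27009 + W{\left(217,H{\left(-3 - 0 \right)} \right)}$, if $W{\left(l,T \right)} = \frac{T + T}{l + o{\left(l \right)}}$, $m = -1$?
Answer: $\frac{636063469}{23550} \approx 27009.0$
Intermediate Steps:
$H{\left(D \right)} = 4 - D$ ($H{\left(D \right)} = - (-4 + D) = 4 - D$)
$W{\left(l,T \right)} = \frac{2 T}{l + \frac{11}{l}}$ ($W{\left(l,T \right)} = \frac{T + T}{l + \frac{11}{l}} = \frac{2 T}{l + \frac{11}{l}}$)
$27009 + W{\left(217,H{\left(-3 - 0 \right)} \right)} = 27009 + 2 \left(4 - \left(-3 - 0\right)\right) 217 \frac{1}{11 + 217^{2}} = 27009 + 2 \left(4 - \left(-3 + 0\right)\right) 217 \frac{1}{11 + 47089} = 27009 + 2 \left(4 - -3\right) 217 \cdot \frac{1}{47100} = 27009 + 2 \left(4 + 3\right) 217 \cdot \frac{1}{47100} = 27009 + 2 \cdot 7 \cdot 217 \cdot \frac{1}{47100} = 27009 + \frac{1519}{23550} = \frac{636063469}{23550}$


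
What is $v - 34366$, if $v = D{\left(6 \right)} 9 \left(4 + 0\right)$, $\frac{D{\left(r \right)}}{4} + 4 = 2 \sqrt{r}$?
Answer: $-34942 + 288 \sqrt{6} \approx -34237.0$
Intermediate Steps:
$D{\left(r \right)} = -16 + 8 \sqrt{r}$ ($D{\left(r \right)} = -16 + 4 \cdot 2 \sqrt{r} = -16 + 8 \sqrt{r}$)
$v = -576 + 288 \sqrt{6}$ ($v = \left(-16 + 8 \sqrt{6}\right) 9 \left(4 + 0\right) = \left(-144 + 72 \sqrt{6}\right) 4 = -576 + 288 \sqrt{6} \approx 129.45$)
$v - 34366 = \left(-576 + 288 \sqrt{6}\right) - 34366 = -34942 + 288 \sqrt{6}$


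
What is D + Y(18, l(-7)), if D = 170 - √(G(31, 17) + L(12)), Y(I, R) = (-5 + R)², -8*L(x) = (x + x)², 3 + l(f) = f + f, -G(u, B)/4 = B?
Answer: 654 - 2*I*√35 ≈ 654.0 - 11.832*I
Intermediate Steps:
G(u, B) = -4*B
l(f) = -3 + 2*f (l(f) = -3 + (f + f) = -3 + 2*f)
L(x) = -x²/2 (L(x) = -(x + x)²/8 = -4*x²/8 = -x²/2)
D = 170 - 2*I*√35 (D = 170 - √(-4*17 - ½*12²) = 170 - √(-68 - ½*144) = 170 - √(-68 - 72) = 170 - √(-140) = 170 - 2*I*√35 ≈ 170.0 - 11.832*I)
D + Y(18, l(-7)) = (170 - 2*I*√35) + (-5 + (-3 + 2*(-7)))² = (170 - 2*I*√35) + (-5 + (-3 - 14))² = (170 - 2*I*√35) + (-5 - 17)² = (170 - 2*I*√35) + (-22)² = (170 - 2*I*√35) + 484 = 654 - 2*I*√35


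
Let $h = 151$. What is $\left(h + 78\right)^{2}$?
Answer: $52441$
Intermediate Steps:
$\left(h + 78\right)^{2} = \left(151 + 78\right)^{2} = 229^{2} = 52441$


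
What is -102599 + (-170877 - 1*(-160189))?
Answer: -113287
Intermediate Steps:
-102599 + (-170877 - 1*(-160189)) = -102599 + (-170877 + 160189) = -102599 - 10688 = -113287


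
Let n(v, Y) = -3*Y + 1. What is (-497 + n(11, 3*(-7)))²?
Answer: 187489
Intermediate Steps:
n(v, Y) = 1 - 3*Y
(-497 + n(11, 3*(-7)))² = (-497 + (1 - 9*(-7)))² = (-497 + (1 - 3*(-21)))² = (-497 + (1 + 63))² = (-497 + 64)² = (-433)² = 187489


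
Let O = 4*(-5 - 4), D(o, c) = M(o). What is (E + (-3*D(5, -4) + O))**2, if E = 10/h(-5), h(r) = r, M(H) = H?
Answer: 2809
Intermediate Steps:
D(o, c) = o
O = -36 (O = 4*(-9) = -36)
E = -2 (E = 10/(-5) = 10*(-1/5) = -2)
(E + (-3*D(5, -4) + O))**2 = (-2 + (-3*5 - 36))**2 = (-2 + (-15 - 36))**2 = (-2 - 51)**2 = (-53)**2 = 2809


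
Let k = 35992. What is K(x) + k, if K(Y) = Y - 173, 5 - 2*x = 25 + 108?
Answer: 35755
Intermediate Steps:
x = -64 (x = 5/2 - (25 + 108)/2 = 5/2 - ½*133 = 5/2 - 133/2 = -64)
K(Y) = -173 + Y
K(x) + k = (-173 - 64) + 35992 = -237 + 35992 = 35755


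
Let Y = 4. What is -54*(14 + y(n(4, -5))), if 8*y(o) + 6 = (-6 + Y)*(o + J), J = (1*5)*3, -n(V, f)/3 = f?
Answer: -621/2 ≈ -310.50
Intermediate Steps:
n(V, f) = -3*f
J = 15 (J = 5*3 = 15)
y(o) = -9/2 - o/4 (y(o) = -¾ + ((-6 + 4)*(o + 15))/8 = -¾ + (-2*(15 + o))/8 = -¾ + (-30 - 2*o)/8 = -¾ + (-15/4 - o/4) = -9/2 - o/4)
-54*(14 + y(n(4, -5))) = -54*(14 + (-9/2 - (-3)*(-5)/4)) = -54*(14 + (-9/2 - ¼*15)) = -54*(14 + (-9/2 - 15/4)) = -54*(14 - 33/4) = -54*23/4 = -621/2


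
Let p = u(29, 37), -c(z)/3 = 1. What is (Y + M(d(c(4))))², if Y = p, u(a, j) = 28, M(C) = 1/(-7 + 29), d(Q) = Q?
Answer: 380689/484 ≈ 786.55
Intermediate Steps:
c(z) = -3 (c(z) = -3*1 = -3)
M(C) = 1/22
p = 28
Y = 28
(Y + M(d(c(4))))² = (28 + 1/22)² = (617/22)² = 380689/484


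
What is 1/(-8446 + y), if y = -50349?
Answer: -1/58795 ≈ -1.7008e-5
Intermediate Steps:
1/(-8446 + y) = 1/(-8446 - 50349) = 1/(-58795) = -1/58795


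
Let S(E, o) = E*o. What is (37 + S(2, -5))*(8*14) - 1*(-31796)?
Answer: 34820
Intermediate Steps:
(37 + S(2, -5))*(8*14) - 1*(-31796) = (37 + 2*(-5))*(8*14) - 1*(-31796) = (37 - 10)*112 + 31796 = 27*112 + 31796 = 3024 + 31796 = 34820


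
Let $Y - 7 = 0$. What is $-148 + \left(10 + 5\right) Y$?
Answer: $-43$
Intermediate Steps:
$Y = 7$ ($Y = 7 + 0 = 7$)
$-148 + \left(10 + 5\right) Y = -148 + \left(10 + 5\right) 7 = -148 + 15 \cdot 7 = -148 + 105 = -43$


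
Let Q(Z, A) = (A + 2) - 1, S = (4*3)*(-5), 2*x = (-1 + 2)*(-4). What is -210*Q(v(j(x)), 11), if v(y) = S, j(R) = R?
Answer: -2520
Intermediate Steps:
x = -2 (x = ((-1 + 2)*(-4))/2 = (1*(-4))/2 = (1/2)*(-4) = -2)
S = -60 (S = 12*(-5) = -60)
v(y) = -60
Q(Z, A) = 1 + A (Q(Z, A) = (2 + A) - 1 = 1 + A)
-210*Q(v(j(x)), 11) = -210*(1 + 11) = -210*12 = -2520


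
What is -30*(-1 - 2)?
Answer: 90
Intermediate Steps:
-30*(-1 - 2) = -30*(-3) = -3*(-30) = 90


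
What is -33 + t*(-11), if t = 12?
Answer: -165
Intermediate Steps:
-33 + t*(-11) = -33 + 12*(-11) = -33 - 132 = -165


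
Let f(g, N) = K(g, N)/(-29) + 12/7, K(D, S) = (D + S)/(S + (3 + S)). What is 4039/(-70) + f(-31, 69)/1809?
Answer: -29875999019/517790070 ≈ -57.699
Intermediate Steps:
K(D, S) = (D + S)/(3 + 2*S)
f(g, N) = 12/7 - (N + g)/(29*(3 + 2*N)) (f(g, N) = ((g + N)/(3 + 2*N))/(-29) + 12/7 = ((N + g)/(3 + 2*N))*(-1/29) + 12*(⅐) = -(N + g)/(29*(3 + 2*N)) + 12/7 = 12/7 - (N + g)/(29*(3 + 2*N)))
4039/(-70) + f(-31, 69)/1809 = 4039/(-70) + ((1044 - 7*(-31) + 689*69)/(203*(3 + 2*69)))/1809 = 4039*(-1/70) + ((1044 + 217 + 47541)/(203*(3 + 138)))*(1/1809) = -577/10 + ((1/203)*48802/141)*(1/1809) = -577/10 + ((1/203)*(1/141)*48802)*(1/1809) = -577/10 + (48802/28623)*(1/1809) = -577/10 + 48802/51779007 = -29875999019/517790070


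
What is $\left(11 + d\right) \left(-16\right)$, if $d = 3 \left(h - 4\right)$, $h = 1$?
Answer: $-32$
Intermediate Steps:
$d = -9$ ($d = 3 \left(1 - 4\right) = 3 \left(-3\right) = -9$)
$\left(11 + d\right) \left(-16\right) = \left(11 - 9\right) \left(-16\right) = 2 \left(-16\right) = -32$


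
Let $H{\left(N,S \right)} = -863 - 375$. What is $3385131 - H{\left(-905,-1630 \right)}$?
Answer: $3386369$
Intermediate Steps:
$H{\left(N,S \right)} = -1238$
$3385131 - H{\left(-905,-1630 \right)} = 3385131 - -1238 = 3385131 + 1238 = 3386369$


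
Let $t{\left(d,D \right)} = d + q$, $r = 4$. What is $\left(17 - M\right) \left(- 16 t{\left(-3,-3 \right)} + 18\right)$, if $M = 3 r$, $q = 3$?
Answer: $90$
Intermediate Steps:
$t{\left(d,D \right)} = 3 + d$ ($t{\left(d,D \right)} = d + 3 = 3 + d$)
$M = 12$ ($M = 3 \cdot 4 = 12$)
$\left(17 - M\right) \left(- 16 t{\left(-3,-3 \right)} + 18\right) = \left(17 - 12\right) \left(- 16 \left(3 - 3\right) + 18\right) = \left(17 - 12\right) \left(\left(-16\right) 0 + 18\right) = 5 \left(0 + 18\right) = 5 \cdot 18 = 90$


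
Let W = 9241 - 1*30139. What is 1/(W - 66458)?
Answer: -1/87356 ≈ -1.1447e-5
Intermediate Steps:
W = -20898 (W = 9241 - 30139 = -20898)
1/(W - 66458) = 1/(-20898 - 66458) = 1/(-87356) = -1/87356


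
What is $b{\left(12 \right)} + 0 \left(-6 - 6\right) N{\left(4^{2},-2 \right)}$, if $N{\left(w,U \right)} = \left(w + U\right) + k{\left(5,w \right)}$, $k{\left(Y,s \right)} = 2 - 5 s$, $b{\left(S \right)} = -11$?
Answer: $-11$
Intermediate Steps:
$N{\left(w,U \right)} = 2 + U - 4 w$ ($N{\left(w,U \right)} = \left(w + U\right) - \left(-2 + 5 w\right) = \left(U + w\right) - \left(-2 + 5 w\right) = 2 + U - 4 w$)
$b{\left(12 \right)} + 0 \left(-6 - 6\right) N{\left(4^{2},-2 \right)} = -11 + 0 \left(-6 - 6\right) \left(2 - 2 - 4 \cdot 4^{2}\right) = -11 + 0 \left(-12\right) \left(2 - 2 - 64\right) = -11 + 0 \left(2 - 2 - 64\right) = -11 + 0 \left(-64\right) = -11 + 0 = -11$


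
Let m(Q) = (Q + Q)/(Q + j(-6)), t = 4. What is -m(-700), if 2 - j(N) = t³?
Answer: -700/381 ≈ -1.8373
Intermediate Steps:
j(N) = -62 (j(N) = 2 - 1*4³ = 2 - 1*64 = 2 - 64 = -62)
m(Q) = 2*Q/(-62 + Q) (m(Q) = (Q + Q)/(Q - 62) = (2*Q)/(-62 + Q) = 2*Q/(-62 + Q))
-m(-700) = -2*(-700)/(-62 - 700) = -2*(-700)/(-762) = -2*(-700)*(-1)/762 = -1*700/381 = -700/381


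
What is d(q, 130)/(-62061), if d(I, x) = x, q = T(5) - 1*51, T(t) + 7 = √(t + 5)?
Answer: -130/62061 ≈ -0.0020947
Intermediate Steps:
T(t) = -7 + √(5 + t) (T(t) = -7 + √(t + 5) = -7 + √(5 + t))
q = -58 + √10 (q = (-7 + √(5 + 5)) - 1*51 = (-7 + √10) - 51 = -58 + √10 ≈ -54.838)
d(q, 130)/(-62061) = 130/(-62061) = 130*(-1/62061) = -130/62061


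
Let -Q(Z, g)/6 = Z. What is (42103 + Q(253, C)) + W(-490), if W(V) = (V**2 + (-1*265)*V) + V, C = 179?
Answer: 410045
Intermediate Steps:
Q(Z, g) = -6*Z
W(V) = V**2 - 264*V (W(V) = (V**2 - 265*V) + V = V**2 - 264*V)
(42103 + Q(253, C)) + W(-490) = (42103 - 6*253) - 490*(-264 - 490) = (42103 - 1518) - 490*(-754) = 40585 + 369460 = 410045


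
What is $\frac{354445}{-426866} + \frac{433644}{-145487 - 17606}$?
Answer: $- \frac{242915378089}{69618856538} \approx -3.4892$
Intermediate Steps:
$\frac{354445}{-426866} + \frac{433644}{-145487 - 17606} = 354445 \left(- \frac{1}{426866}\right) + \frac{433644}{-163093} = - \frac{354445}{426866} + 433644 \left(- \frac{1}{163093}\right) = - \frac{354445}{426866} - \frac{433644}{163093} = - \frac{242915378089}{69618856538}$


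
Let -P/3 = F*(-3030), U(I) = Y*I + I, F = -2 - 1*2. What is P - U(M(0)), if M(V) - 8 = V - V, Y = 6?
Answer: -36416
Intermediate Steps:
F = -4 (F = -2 - 2 = -4)
M(V) = 8 (M(V) = 8 + (V - V) = 8 + 0 = 8)
U(I) = 7*I (U(I) = 6*I + I = 7*I)
P = -36360 (P = -(-12)*(-3030) = -3*12120 = -36360)
P - U(M(0)) = -36360 - 7*8 = -36360 - 1*56 = -36360 - 56 = -36416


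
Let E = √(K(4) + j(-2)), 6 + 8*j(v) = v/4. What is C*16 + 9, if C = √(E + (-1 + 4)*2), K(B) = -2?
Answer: 9 + 8*√(24 + 3*I*√5) ≈ 48.566 + 5.4255*I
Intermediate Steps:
j(v) = -¾ + v/32 (j(v) = -¾ + (v/4)/8 = -¾ + v/32)
E = 3*I*√5/4 (E = √(-2 + (-¾ + (1/32)*(-2))) = √(-2 + (-¾ - 1/16)) = √(-2 - 13/16) = √(-45/16) = 3*I*√5/4 ≈ 1.6771*I)
C = √(6 + 3*I*√5/4) (C = √(3*I*√5/4 + (-1 + 4)*2) = √(3*I*√5/4 + 3*2) = √(3*I*√5/4 + 6) = √(6 + 3*I*√5/4) ≈ 2.4729 + 0.33909*I)
C*16 + 9 = (√(24 + 3*I*√5)/2)*16 + 9 = 8*√(24 + 3*I*√5) + 9 = 9 + 8*√(24 + 3*I*√5)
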